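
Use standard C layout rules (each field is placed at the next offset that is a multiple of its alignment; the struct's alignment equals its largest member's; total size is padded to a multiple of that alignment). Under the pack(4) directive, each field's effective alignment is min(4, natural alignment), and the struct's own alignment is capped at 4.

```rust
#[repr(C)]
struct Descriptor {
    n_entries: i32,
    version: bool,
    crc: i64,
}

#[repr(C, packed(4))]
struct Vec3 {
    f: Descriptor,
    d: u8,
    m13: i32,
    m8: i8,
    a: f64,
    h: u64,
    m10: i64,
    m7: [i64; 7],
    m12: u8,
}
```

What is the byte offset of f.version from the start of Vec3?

4

Descriptor: @0: n_entries [4B, align 4] → 4; @4: version [1B, align 1] → 5; +3 pad (align 8); @8: crc [8B, align 8] → 16; size 16, align 8
@0: f [16B, align 4] → 16
within Descriptor: version at 4
0 + 4 = 4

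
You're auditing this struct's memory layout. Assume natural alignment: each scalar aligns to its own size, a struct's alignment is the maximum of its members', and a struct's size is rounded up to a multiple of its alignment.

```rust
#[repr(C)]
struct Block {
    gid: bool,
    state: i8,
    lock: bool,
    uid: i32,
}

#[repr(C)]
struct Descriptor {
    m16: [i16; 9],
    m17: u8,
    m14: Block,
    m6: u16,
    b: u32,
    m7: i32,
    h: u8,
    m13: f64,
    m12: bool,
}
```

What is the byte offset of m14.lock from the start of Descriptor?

Block: gid at 0 (size 1, align 1) → ends 1; state at 1 (size 1, align 1) → ends 2; lock at 2 (size 1, align 1) → ends 3; pad 1 to align 4 for uid; uid at 4 (size 4, align 4) → ends 8; total 8 bytes, alignment 4
m16 at 0 (size 18, align 2) → ends 18
m17 at 18 (size 1, align 1) → ends 19
pad 1 to align 4 for m14
m14 at 20 (size 8, align 4) → ends 28
within Block: lock at 2
20 + 2 = 22

22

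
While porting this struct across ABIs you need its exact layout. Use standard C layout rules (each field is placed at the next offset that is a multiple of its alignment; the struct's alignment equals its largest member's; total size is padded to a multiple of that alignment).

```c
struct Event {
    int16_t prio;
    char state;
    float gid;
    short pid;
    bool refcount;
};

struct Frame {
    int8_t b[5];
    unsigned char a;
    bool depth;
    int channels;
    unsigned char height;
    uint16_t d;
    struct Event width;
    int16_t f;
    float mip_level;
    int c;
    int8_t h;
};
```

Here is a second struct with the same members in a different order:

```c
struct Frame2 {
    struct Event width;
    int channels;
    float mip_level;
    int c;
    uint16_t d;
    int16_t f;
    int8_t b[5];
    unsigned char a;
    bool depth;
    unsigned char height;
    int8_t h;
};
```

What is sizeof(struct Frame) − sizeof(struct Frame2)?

4

Event: 0..2  prio  (2B, 2-aligned); 2..3  state  (1B, 1-aligned); 3..4  -- padding (1B); 4..8  gid  (4B, 4-aligned); 8..10  pid  (2B, 2-aligned); 10..11  refcount  (1B, 1-aligned); 11..12  -- tail padding (1B); sizeof = 12, alignof = 4
0..5  b  (5B, 1-aligned)
5..6  a  (1B, 1-aligned)
6..7  depth  (1B, 1-aligned)
7..8  -- padding (1B)
8..12  channels  (4B, 4-aligned)
12..13  height  (1B, 1-aligned)
13..14  -- padding (1B)
14..16  d  (2B, 2-aligned)
16..28  width  (12B, 4-aligned)
28..30  f  (2B, 2-aligned)
30..32  -- padding (2B)
32..36  mip_level  (4B, 4-aligned)
36..40  c  (4B, 4-aligned)
40..41  h  (1B, 1-aligned)
41..44  -- tail padding (3B)
sizeof = 44, alignof = 4
— Frame2 —
0..12  width  (12B, 4-aligned)
12..16  channels  (4B, 4-aligned)
16..20  mip_level  (4B, 4-aligned)
20..24  c  (4B, 4-aligned)
24..26  d  (2B, 2-aligned)
26..28  f  (2B, 2-aligned)
28..33  b  (5B, 1-aligned)
33..34  a  (1B, 1-aligned)
34..35  depth  (1B, 1-aligned)
35..36  height  (1B, 1-aligned)
36..37  h  (1B, 1-aligned)
37..40  -- tail padding (3B)
sizeof = 40, alignof = 4
44 − 40 = 4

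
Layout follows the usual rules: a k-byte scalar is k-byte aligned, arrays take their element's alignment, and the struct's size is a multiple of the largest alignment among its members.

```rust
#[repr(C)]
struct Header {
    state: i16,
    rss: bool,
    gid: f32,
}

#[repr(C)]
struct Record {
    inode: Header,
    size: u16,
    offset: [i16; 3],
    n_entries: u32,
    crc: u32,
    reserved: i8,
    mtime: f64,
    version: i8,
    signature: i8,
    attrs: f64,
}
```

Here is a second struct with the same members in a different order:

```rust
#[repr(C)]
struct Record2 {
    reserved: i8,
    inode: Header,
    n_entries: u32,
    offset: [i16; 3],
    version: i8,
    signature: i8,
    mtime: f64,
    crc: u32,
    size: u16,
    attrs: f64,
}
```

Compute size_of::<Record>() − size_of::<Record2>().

8

Header: 0..2  state  (2B, 2-aligned); 2..3  rss  (1B, 1-aligned); 3..4  -- padding (1B); 4..8  gid  (4B, 4-aligned); sizeof = 8, alignof = 4
0..8  inode  (8B, 4-aligned)
8..10  size  (2B, 2-aligned)
10..16  offset  (6B, 2-aligned)
16..20  n_entries  (4B, 4-aligned)
20..24  crc  (4B, 4-aligned)
24..25  reserved  (1B, 1-aligned)
25..32  -- padding (7B)
32..40  mtime  (8B, 8-aligned)
40..41  version  (1B, 1-aligned)
41..42  signature  (1B, 1-aligned)
42..48  -- padding (6B)
48..56  attrs  (8B, 8-aligned)
sizeof = 56, alignof = 8
— Record2 —
0..1  reserved  (1B, 1-aligned)
1..4  -- padding (3B)
4..12  inode  (8B, 4-aligned)
12..16  n_entries  (4B, 4-aligned)
16..22  offset  (6B, 2-aligned)
22..23  version  (1B, 1-aligned)
23..24  signature  (1B, 1-aligned)
24..32  mtime  (8B, 8-aligned)
32..36  crc  (4B, 4-aligned)
36..38  size  (2B, 2-aligned)
38..40  -- padding (2B)
40..48  attrs  (8B, 8-aligned)
sizeof = 48, alignof = 8
56 − 48 = 8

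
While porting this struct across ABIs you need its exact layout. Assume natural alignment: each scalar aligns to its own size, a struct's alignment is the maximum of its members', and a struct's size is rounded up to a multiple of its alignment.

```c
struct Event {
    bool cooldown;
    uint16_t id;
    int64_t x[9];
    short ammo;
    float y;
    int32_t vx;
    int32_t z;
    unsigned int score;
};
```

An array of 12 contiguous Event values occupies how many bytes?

cooldown at 0 (size 1, align 1) → ends 1
pad 1 to align 2 for id
id at 2 (size 2, align 2) → ends 4
pad 4 to align 8 for x
x at 8 (size 72, align 8) → ends 80
ammo at 80 (size 2, align 2) → ends 82
pad 2 to align 4 for y
y at 84 (size 4, align 4) → ends 88
vx at 88 (size 4, align 4) → ends 92
z at 92 (size 4, align 4) → ends 96
score at 96 (size 4, align 4) → ends 100
tail pad 4 to reach multiple of 8
total 104 bytes, alignment 8
array of 12: 12 × 104 = 1248

1248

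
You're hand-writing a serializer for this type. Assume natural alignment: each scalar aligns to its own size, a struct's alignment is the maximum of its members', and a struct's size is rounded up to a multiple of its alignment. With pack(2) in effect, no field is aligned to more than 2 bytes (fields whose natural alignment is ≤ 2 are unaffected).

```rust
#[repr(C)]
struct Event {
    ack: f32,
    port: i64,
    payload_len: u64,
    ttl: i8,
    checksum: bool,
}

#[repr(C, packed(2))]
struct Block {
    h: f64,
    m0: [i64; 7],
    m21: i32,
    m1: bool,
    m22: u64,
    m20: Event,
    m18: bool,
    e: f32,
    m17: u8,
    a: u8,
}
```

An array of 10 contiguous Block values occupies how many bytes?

1180

Event: ack at 0 (size 4, align 4) → ends 4; pad 4 to align 8 for port; port at 8 (size 8, align 8) → ends 16; payload_len at 16 (size 8, align 8) → ends 24; ttl at 24 (size 1, align 1) → ends 25; checksum at 25 (size 1, align 1) → ends 26; tail pad 6 to reach multiple of 8; total 32 bytes, alignment 8
h at 0 (size 8, align 2) → ends 8
m0 at 8 (size 56, align 2) → ends 64
m21 at 64 (size 4, align 2) → ends 68
m1 at 68 (size 1, align 1) → ends 69
pad 1 to align 2 for m22
m22 at 70 (size 8, align 2) → ends 78
m20 at 78 (size 32, align 2) → ends 110
m18 at 110 (size 1, align 1) → ends 111
pad 1 to align 2 for e
e at 112 (size 4, align 2) → ends 116
m17 at 116 (size 1, align 1) → ends 117
a at 117 (size 1, align 1) → ends 118
total 118 bytes, alignment 2
array of 10: 10 × 118 = 1180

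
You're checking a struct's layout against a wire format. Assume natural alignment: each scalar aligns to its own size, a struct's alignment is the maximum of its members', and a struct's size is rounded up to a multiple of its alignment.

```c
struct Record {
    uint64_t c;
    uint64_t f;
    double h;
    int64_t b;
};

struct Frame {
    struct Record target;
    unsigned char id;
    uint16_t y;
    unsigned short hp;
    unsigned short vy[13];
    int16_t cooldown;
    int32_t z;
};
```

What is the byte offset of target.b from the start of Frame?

24

Record: @0: c [8B, align 8] → 8; @8: f [8B, align 8] → 16; @16: h [8B, align 8] → 24; @24: b [8B, align 8] → 32; size 32, align 8
@0: target [32B, align 8] → 32
within Record: b at 24
0 + 24 = 24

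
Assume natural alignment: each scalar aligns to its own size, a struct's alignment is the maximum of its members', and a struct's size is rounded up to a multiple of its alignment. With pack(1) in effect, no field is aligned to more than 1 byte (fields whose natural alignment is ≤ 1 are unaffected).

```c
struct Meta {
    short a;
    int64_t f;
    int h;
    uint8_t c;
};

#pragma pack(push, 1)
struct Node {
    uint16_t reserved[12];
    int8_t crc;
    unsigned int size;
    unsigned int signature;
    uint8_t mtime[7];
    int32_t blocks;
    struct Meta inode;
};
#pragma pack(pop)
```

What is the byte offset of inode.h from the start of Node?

60

Meta: @0: a [2B, align 2] → 2; +6 pad (align 8); @8: f [8B, align 8] → 16; @16: h [4B, align 4] → 20; @20: c [1B, align 1] → 21; +3 tail pad (align 8); size 24, align 8
@0: reserved [24B, align 1] → 24
@24: crc [1B, align 1] → 25
@25: size [4B, align 1] → 29
@29: signature [4B, align 1] → 33
@33: mtime [7B, align 1] → 40
@40: blocks [4B, align 1] → 44
@44: inode [24B, align 1] → 68
within Meta: h at 16
44 + 16 = 60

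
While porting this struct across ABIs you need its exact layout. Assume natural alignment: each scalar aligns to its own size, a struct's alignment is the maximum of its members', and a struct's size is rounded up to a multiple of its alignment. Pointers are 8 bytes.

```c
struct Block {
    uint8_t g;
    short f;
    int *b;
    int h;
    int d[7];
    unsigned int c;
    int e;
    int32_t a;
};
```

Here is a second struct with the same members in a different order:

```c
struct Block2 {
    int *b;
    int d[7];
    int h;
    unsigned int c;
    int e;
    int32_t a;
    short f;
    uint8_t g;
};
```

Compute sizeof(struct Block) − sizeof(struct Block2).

8

g at 0 (size 1, align 1) → ends 1
pad 1 to align 2 for f
f at 2 (size 2, align 2) → ends 4
pad 4 to align 8 for b
b at 8 (size 8, align 8) → ends 16
h at 16 (size 4, align 4) → ends 20
d at 20 (size 28, align 4) → ends 48
c at 48 (size 4, align 4) → ends 52
e at 52 (size 4, align 4) → ends 56
a at 56 (size 4, align 4) → ends 60
tail pad 4 to reach multiple of 8
total 64 bytes, alignment 8
— Block2 —
b at 0 (size 8, align 8) → ends 8
d at 8 (size 28, align 4) → ends 36
h at 36 (size 4, align 4) → ends 40
c at 40 (size 4, align 4) → ends 44
e at 44 (size 4, align 4) → ends 48
a at 48 (size 4, align 4) → ends 52
f at 52 (size 2, align 2) → ends 54
g at 54 (size 1, align 1) → ends 55
tail pad 1 to reach multiple of 8
total 56 bytes, alignment 8
64 − 56 = 8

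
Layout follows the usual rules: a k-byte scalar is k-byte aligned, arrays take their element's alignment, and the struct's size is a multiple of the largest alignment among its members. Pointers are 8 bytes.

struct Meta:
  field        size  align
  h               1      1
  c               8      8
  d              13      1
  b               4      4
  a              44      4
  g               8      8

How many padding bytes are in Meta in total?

10

0..1  h  (1B, 1-aligned)
1..8  -- padding (7B)
8..16  c  (8B, 8-aligned)
16..29  d  (13B, 1-aligned)
29..32  -- padding (3B)
32..36  b  (4B, 4-aligned)
36..80  a  (44B, 4-aligned)
80..88  g  (8B, 8-aligned)
sizeof = 88, alignof = 8
data bytes 78, size 88 → padding 10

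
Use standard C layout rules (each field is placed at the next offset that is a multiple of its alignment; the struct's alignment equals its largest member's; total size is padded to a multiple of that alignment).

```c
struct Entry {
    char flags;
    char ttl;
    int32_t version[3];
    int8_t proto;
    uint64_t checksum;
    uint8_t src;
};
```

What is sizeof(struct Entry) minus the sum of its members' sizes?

16

flags at 0 (size 1, align 1) → ends 1
ttl at 1 (size 1, align 1) → ends 2
pad 2 to align 4 for version
version at 4 (size 12, align 4) → ends 16
proto at 16 (size 1, align 1) → ends 17
pad 7 to align 8 for checksum
checksum at 24 (size 8, align 8) → ends 32
src at 32 (size 1, align 1) → ends 33
tail pad 7 to reach multiple of 8
total 40 bytes, alignment 8
data bytes 24, size 40 → padding 16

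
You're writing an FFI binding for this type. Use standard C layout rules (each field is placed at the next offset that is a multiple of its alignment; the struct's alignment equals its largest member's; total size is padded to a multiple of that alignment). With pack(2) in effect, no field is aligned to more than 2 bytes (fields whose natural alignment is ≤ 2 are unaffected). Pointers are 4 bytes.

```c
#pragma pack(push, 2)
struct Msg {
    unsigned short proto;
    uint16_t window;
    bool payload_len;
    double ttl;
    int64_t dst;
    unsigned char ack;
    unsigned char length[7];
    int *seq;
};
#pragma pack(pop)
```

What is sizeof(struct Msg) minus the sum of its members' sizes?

0..2  proto  (2B, 2-aligned)
2..4  window  (2B, 2-aligned)
4..5  payload_len  (1B, 1-aligned)
5..6  -- padding (1B)
6..14  ttl  (8B, 2-aligned)
14..22  dst  (8B, 2-aligned)
22..23  ack  (1B, 1-aligned)
23..30  length  (7B, 1-aligned)
30..34  seq  (4B, 2-aligned)
sizeof = 34, alignof = 2
data bytes 33, size 34 → padding 1

1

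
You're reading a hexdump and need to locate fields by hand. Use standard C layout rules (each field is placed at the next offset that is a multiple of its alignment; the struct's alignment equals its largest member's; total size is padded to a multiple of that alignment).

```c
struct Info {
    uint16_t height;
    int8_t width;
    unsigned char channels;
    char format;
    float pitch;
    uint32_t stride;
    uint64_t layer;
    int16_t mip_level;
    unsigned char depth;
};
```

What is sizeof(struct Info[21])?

672

0..2  height  (2B, 2-aligned)
2..3  width  (1B, 1-aligned)
3..4  channels  (1B, 1-aligned)
4..5  format  (1B, 1-aligned)
5..8  -- padding (3B)
8..12  pitch  (4B, 4-aligned)
12..16  stride  (4B, 4-aligned)
16..24  layer  (8B, 8-aligned)
24..26  mip_level  (2B, 2-aligned)
26..27  depth  (1B, 1-aligned)
27..32  -- tail padding (5B)
sizeof = 32, alignof = 8
array of 21: 21 × 32 = 672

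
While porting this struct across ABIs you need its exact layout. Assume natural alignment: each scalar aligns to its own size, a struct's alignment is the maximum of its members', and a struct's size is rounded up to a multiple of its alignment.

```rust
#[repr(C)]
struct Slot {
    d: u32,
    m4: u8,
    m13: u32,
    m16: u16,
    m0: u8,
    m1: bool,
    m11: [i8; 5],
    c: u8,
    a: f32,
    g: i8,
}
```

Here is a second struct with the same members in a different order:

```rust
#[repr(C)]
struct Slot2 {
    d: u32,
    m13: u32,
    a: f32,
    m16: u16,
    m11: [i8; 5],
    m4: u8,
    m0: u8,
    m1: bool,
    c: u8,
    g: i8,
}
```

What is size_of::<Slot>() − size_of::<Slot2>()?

8

@0: d [4B, align 4] → 4
@4: m4 [1B, align 1] → 5
+3 pad (align 4)
@8: m13 [4B, align 4] → 12
@12: m16 [2B, align 2] → 14
@14: m0 [1B, align 1] → 15
@15: m1 [1B, align 1] → 16
@16: m11 [5B, align 1] → 21
@21: c [1B, align 1] → 22
+2 pad (align 4)
@24: a [4B, align 4] → 28
@28: g [1B, align 1] → 29
+3 tail pad (align 4)
size 32, align 4
— Slot2 —
@0: d [4B, align 4] → 4
@4: m13 [4B, align 4] → 8
@8: a [4B, align 4] → 12
@12: m16 [2B, align 2] → 14
@14: m11 [5B, align 1] → 19
@19: m4 [1B, align 1] → 20
@20: m0 [1B, align 1] → 21
@21: m1 [1B, align 1] → 22
@22: c [1B, align 1] → 23
@23: g [1B, align 1] → 24
size 24, align 4
32 − 24 = 8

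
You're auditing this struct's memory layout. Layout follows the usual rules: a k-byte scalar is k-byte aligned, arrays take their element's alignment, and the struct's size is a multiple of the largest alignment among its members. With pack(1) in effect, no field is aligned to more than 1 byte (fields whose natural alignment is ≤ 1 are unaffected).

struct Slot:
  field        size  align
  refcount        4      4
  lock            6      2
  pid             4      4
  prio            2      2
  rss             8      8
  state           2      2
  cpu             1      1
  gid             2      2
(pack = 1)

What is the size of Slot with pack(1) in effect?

29

0..4  refcount  (4B, 1-aligned)
4..10  lock  (6B, 1-aligned)
10..14  pid  (4B, 1-aligned)
14..16  prio  (2B, 1-aligned)
16..24  rss  (8B, 1-aligned)
24..26  state  (2B, 1-aligned)
26..27  cpu  (1B, 1-aligned)
27..29  gid  (2B, 1-aligned)
sizeof = 29, alignof = 1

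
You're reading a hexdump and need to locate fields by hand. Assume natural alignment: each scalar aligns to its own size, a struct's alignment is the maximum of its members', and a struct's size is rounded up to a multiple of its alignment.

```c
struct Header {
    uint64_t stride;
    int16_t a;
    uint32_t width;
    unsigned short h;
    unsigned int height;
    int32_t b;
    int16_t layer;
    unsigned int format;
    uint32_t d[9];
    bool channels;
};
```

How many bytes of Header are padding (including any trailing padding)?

13

stride at 0 (size 8, align 8) → ends 8
a at 8 (size 2, align 2) → ends 10
pad 2 to align 4 for width
width at 12 (size 4, align 4) → ends 16
h at 16 (size 2, align 2) → ends 18
pad 2 to align 4 for height
height at 20 (size 4, align 4) → ends 24
b at 24 (size 4, align 4) → ends 28
layer at 28 (size 2, align 2) → ends 30
pad 2 to align 4 for format
format at 32 (size 4, align 4) → ends 36
d at 36 (size 36, align 4) → ends 72
channels at 72 (size 1, align 1) → ends 73
tail pad 7 to reach multiple of 8
total 80 bytes, alignment 8
data bytes 67, size 80 → padding 13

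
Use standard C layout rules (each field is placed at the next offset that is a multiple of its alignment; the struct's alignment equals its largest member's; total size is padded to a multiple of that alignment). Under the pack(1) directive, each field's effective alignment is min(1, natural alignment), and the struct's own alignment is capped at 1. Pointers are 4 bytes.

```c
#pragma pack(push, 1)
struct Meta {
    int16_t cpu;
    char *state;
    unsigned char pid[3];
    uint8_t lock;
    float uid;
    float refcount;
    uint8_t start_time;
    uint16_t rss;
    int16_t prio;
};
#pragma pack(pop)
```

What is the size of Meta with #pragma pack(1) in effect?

23

cpu at 0 (size 2, align 1) → ends 2
state at 2 (size 4, align 1) → ends 6
pid at 6 (size 3, align 1) → ends 9
lock at 9 (size 1, align 1) → ends 10
uid at 10 (size 4, align 1) → ends 14
refcount at 14 (size 4, align 1) → ends 18
start_time at 18 (size 1, align 1) → ends 19
rss at 19 (size 2, align 1) → ends 21
prio at 21 (size 2, align 1) → ends 23
total 23 bytes, alignment 1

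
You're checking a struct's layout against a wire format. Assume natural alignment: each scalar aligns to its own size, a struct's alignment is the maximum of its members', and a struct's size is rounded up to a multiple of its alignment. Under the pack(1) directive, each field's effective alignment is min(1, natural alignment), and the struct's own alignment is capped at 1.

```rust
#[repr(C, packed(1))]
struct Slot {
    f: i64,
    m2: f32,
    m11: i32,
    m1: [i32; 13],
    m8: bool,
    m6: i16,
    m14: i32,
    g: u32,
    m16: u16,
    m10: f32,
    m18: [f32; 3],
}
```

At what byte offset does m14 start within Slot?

71

f at 0 (size 8, align 1) → ends 8
m2 at 8 (size 4, align 1) → ends 12
m11 at 12 (size 4, align 1) → ends 16
m1 at 16 (size 52, align 1) → ends 68
m8 at 68 (size 1, align 1) → ends 69
m6 at 69 (size 2, align 1) → ends 71
m14 at 71 (size 4, align 1) → ends 75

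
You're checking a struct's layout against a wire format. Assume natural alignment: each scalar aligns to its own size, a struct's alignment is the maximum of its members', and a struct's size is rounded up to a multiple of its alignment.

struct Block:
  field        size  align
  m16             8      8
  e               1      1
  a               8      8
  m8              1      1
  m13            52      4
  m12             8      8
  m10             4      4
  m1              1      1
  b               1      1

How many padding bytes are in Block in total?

m16 at 0 (size 8, align 8) → ends 8
e at 8 (size 1, align 1) → ends 9
pad 7 to align 8 for a
a at 16 (size 8, align 8) → ends 24
m8 at 24 (size 1, align 1) → ends 25
pad 3 to align 4 for m13
m13 at 28 (size 52, align 4) → ends 80
m12 at 80 (size 8, align 8) → ends 88
m10 at 88 (size 4, align 4) → ends 92
m1 at 92 (size 1, align 1) → ends 93
b at 93 (size 1, align 1) → ends 94
tail pad 2 to reach multiple of 8
total 96 bytes, alignment 8
data bytes 84, size 96 → padding 12

12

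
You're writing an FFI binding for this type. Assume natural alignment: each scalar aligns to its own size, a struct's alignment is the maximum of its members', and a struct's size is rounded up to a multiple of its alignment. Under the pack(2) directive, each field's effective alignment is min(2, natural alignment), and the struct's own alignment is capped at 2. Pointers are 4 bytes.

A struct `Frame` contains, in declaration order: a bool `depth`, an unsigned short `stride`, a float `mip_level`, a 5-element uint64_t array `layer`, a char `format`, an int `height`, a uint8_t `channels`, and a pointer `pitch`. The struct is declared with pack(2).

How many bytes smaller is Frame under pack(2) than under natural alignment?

4

natural layout:
  depth at 0 (size 1, align 1) → ends 1
  pad 1 to align 2 for stride
  stride at 2 (size 2, align 2) → ends 4
  mip_level at 4 (size 4, align 4) → ends 8
  layer at 8 (size 40, align 8) → ends 48
  format at 48 (size 1, align 1) → ends 49
  pad 3 to align 4 for height
  height at 52 (size 4, align 4) → ends 56
  channels at 56 (size 1, align 1) → ends 57
  pad 3 to align 4 for pitch
  pitch at 60 (size 4, align 4) → ends 64
  total 64 bytes, alignment 8
packed(2) layout:
  depth at 0 (size 1, align 1) → ends 1
  pad 1 to align 2 for stride
  stride at 2 (size 2, align 2) → ends 4
  mip_level at 4 (size 4, align 2) → ends 8
  layer at 8 (size 40, align 2) → ends 48
  format at 48 (size 1, align 1) → ends 49
  pad 1 to align 2 for height
  height at 50 (size 4, align 2) → ends 54
  channels at 54 (size 1, align 1) → ends 55
  pad 1 to align 2 for pitch
  pitch at 56 (size 4, align 2) → ends 60
  total 60 bytes, alignment 2
64 − 60 = 4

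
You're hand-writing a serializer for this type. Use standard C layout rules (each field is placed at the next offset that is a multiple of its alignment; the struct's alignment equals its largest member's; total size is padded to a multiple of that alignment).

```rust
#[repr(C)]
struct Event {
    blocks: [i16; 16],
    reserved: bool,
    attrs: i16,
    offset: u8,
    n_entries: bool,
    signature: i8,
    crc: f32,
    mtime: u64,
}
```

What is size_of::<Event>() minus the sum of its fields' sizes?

@0: blocks [32B, align 2] → 32
@32: reserved [1B, align 1] → 33
+1 pad (align 2)
@34: attrs [2B, align 2] → 36
@36: offset [1B, align 1] → 37
@37: n_entries [1B, align 1] → 38
@38: signature [1B, align 1] → 39
+1 pad (align 4)
@40: crc [4B, align 4] → 44
+4 pad (align 8)
@48: mtime [8B, align 8] → 56
size 56, align 8
data bytes 50, size 56 → padding 6

6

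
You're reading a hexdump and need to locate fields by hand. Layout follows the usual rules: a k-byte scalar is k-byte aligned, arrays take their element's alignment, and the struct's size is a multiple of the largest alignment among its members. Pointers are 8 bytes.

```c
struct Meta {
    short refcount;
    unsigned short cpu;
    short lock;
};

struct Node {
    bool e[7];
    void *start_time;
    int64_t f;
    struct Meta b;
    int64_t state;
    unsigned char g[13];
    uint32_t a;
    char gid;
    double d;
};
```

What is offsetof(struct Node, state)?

Meta: 0..2  refcount  (2B, 2-aligned); 2..4  cpu  (2B, 2-aligned); 4..6  lock  (2B, 2-aligned); sizeof = 6, alignof = 2
0..7  e  (7B, 1-aligned)
7..8  -- padding (1B)
8..16  start_time  (8B, 8-aligned)
16..24  f  (8B, 8-aligned)
24..30  b  (6B, 2-aligned)
30..32  -- padding (2B)
32..40  state  (8B, 8-aligned)

32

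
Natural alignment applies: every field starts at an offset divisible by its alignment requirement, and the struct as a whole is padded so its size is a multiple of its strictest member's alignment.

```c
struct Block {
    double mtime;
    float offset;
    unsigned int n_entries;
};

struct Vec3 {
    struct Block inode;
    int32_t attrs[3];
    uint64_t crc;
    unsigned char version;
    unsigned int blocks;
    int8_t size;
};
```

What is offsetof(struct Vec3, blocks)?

44

Block: @0: mtime [8B, align 8] → 8; @8: offset [4B, align 4] → 12; @12: n_entries [4B, align 4] → 16; size 16, align 8
@0: inode [16B, align 8] → 16
@16: attrs [12B, align 4] → 28
+4 pad (align 8)
@32: crc [8B, align 8] → 40
@40: version [1B, align 1] → 41
+3 pad (align 4)
@44: blocks [4B, align 4] → 48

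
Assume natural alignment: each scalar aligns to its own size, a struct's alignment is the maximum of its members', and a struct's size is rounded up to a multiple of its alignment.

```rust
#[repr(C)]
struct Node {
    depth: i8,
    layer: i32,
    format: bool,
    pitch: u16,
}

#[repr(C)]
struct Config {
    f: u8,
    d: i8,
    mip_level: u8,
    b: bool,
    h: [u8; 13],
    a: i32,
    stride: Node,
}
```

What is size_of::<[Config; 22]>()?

Node: @0: depth [1B, align 1] → 1; +3 pad (align 4); @4: layer [4B, align 4] → 8; @8: format [1B, align 1] → 9; +1 pad (align 2); @10: pitch [2B, align 2] → 12; size 12, align 4
@0: f [1B, align 1] → 1
@1: d [1B, align 1] → 2
@2: mip_level [1B, align 1] → 3
@3: b [1B, align 1] → 4
@4: h [13B, align 1] → 17
+3 pad (align 4)
@20: a [4B, align 4] → 24
@24: stride [12B, align 4] → 36
size 36, align 4
array of 22: 22 × 36 = 792

792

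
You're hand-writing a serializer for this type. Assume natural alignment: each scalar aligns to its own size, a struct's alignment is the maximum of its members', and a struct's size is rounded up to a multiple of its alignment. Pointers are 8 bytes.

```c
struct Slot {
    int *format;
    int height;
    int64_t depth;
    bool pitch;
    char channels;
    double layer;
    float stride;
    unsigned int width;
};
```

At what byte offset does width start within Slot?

44

format at 0 (size 8, align 8) → ends 8
height at 8 (size 4, align 4) → ends 12
pad 4 to align 8 for depth
depth at 16 (size 8, align 8) → ends 24
pitch at 24 (size 1, align 1) → ends 25
channels at 25 (size 1, align 1) → ends 26
pad 6 to align 8 for layer
layer at 32 (size 8, align 8) → ends 40
stride at 40 (size 4, align 4) → ends 44
width at 44 (size 4, align 4) → ends 48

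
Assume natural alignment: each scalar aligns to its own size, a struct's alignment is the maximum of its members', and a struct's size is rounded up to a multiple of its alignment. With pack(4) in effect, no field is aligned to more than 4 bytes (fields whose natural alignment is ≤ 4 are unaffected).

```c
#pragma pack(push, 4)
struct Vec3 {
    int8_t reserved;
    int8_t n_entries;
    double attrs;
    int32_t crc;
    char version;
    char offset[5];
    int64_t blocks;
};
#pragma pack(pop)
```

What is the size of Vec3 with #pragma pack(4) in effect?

32

0..1  reserved  (1B, 1-aligned)
1..2  n_entries  (1B, 1-aligned)
2..4  -- padding (2B)
4..12  attrs  (8B, 4-aligned)
12..16  crc  (4B, 4-aligned)
16..17  version  (1B, 1-aligned)
17..22  offset  (5B, 1-aligned)
22..24  -- padding (2B)
24..32  blocks  (8B, 4-aligned)
sizeof = 32, alignof = 4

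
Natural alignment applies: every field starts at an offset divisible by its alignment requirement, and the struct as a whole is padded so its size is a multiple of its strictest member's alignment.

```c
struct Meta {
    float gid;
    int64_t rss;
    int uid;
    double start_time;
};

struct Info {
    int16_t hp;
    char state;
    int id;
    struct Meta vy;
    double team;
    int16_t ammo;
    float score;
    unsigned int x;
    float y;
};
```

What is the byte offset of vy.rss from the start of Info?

Meta: gid at 0 (size 4, align 4) → ends 4; pad 4 to align 8 for rss; rss at 8 (size 8, align 8) → ends 16; uid at 16 (size 4, align 4) → ends 20; pad 4 to align 8 for start_time; start_time at 24 (size 8, align 8) → ends 32; total 32 bytes, alignment 8
hp at 0 (size 2, align 2) → ends 2
state at 2 (size 1, align 1) → ends 3
pad 1 to align 4 for id
id at 4 (size 4, align 4) → ends 8
vy at 8 (size 32, align 8) → ends 40
within Meta: rss at 8
8 + 8 = 16

16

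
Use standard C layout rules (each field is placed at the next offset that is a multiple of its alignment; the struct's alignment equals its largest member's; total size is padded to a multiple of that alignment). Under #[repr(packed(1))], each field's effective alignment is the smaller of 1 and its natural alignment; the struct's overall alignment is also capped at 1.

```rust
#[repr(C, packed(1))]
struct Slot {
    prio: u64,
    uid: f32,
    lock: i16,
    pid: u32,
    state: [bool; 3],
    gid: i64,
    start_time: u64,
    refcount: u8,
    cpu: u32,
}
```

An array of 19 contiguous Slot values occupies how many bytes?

798

prio at 0 (size 8, align 1) → ends 8
uid at 8 (size 4, align 1) → ends 12
lock at 12 (size 2, align 1) → ends 14
pid at 14 (size 4, align 1) → ends 18
state at 18 (size 3, align 1) → ends 21
gid at 21 (size 8, align 1) → ends 29
start_time at 29 (size 8, align 1) → ends 37
refcount at 37 (size 1, align 1) → ends 38
cpu at 38 (size 4, align 1) → ends 42
total 42 bytes, alignment 1
array of 19: 19 × 42 = 798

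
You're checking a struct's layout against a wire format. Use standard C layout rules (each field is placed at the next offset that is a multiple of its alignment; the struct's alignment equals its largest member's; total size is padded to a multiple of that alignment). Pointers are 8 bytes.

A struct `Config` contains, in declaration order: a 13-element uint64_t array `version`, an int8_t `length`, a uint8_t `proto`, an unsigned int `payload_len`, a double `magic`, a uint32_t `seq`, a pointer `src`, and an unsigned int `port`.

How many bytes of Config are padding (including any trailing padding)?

10

0..104  version  (104B, 8-aligned)
104..105  length  (1B, 1-aligned)
105..106  proto  (1B, 1-aligned)
106..108  -- padding (2B)
108..112  payload_len  (4B, 4-aligned)
112..120  magic  (8B, 8-aligned)
120..124  seq  (4B, 4-aligned)
124..128  -- padding (4B)
128..136  src  (8B, 8-aligned)
136..140  port  (4B, 4-aligned)
140..144  -- tail padding (4B)
sizeof = 144, alignof = 8
data bytes 134, size 144 → padding 10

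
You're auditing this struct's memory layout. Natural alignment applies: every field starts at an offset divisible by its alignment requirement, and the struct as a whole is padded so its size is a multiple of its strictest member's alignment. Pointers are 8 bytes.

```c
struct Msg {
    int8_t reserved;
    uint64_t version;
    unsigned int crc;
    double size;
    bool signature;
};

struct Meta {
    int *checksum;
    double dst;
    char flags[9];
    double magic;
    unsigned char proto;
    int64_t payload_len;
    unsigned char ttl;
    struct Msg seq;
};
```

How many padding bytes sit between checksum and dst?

Msg: reserved at 0 (size 1, align 1) → ends 1; pad 7 to align 8 for version; version at 8 (size 8, align 8) → ends 16; crc at 16 (size 4, align 4) → ends 20; pad 4 to align 8 for size; size at 24 (size 8, align 8) → ends 32; signature at 32 (size 1, align 1) → ends 33; tail pad 7 to reach multiple of 8; total 40 bytes, alignment 8
checksum at 0 (size 8, align 8) → ends 8
dst at 8 (size 8, align 8) → ends 16

0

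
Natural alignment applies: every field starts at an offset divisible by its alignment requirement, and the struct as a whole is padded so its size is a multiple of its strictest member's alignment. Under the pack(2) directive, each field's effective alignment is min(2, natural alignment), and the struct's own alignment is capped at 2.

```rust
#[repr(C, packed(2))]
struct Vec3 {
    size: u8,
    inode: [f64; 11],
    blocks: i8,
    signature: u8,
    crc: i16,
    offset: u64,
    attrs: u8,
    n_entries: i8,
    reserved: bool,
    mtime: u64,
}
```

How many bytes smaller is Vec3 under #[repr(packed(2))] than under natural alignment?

14

natural layout:
  size at 0 (size 1, align 1) → ends 1
  pad 7 to align 8 for inode
  inode at 8 (size 88, align 8) → ends 96
  blocks at 96 (size 1, align 1) → ends 97
  signature at 97 (size 1, align 1) → ends 98
  crc at 98 (size 2, align 2) → ends 100
  pad 4 to align 8 for offset
  offset at 104 (size 8, align 8) → ends 112
  attrs at 112 (size 1, align 1) → ends 113
  n_entries at 113 (size 1, align 1) → ends 114
  reserved at 114 (size 1, align 1) → ends 115
  pad 5 to align 8 for mtime
  mtime at 120 (size 8, align 8) → ends 128
  total 128 bytes, alignment 8
packed(2) layout:
  size at 0 (size 1, align 1) → ends 1
  pad 1 to align 2 for inode
  inode at 2 (size 88, align 2) → ends 90
  blocks at 90 (size 1, align 1) → ends 91
  signature at 91 (size 1, align 1) → ends 92
  crc at 92 (size 2, align 2) → ends 94
  offset at 94 (size 8, align 2) → ends 102
  attrs at 102 (size 1, align 1) → ends 103
  n_entries at 103 (size 1, align 1) → ends 104
  reserved at 104 (size 1, align 1) → ends 105
  pad 1 to align 2 for mtime
  mtime at 106 (size 8, align 2) → ends 114
  total 114 bytes, alignment 2
128 − 114 = 14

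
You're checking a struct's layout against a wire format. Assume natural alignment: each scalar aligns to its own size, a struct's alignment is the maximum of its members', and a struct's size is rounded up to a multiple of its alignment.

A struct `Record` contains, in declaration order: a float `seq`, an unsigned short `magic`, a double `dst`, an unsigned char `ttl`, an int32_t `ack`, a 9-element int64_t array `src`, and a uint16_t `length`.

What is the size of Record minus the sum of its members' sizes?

seq at 0 (size 4, align 4) → ends 4
magic at 4 (size 2, align 2) → ends 6
pad 2 to align 8 for dst
dst at 8 (size 8, align 8) → ends 16
ttl at 16 (size 1, align 1) → ends 17
pad 3 to align 4 for ack
ack at 20 (size 4, align 4) → ends 24
src at 24 (size 72, align 8) → ends 96
length at 96 (size 2, align 2) → ends 98
tail pad 6 to reach multiple of 8
total 104 bytes, alignment 8
data bytes 93, size 104 → padding 11

11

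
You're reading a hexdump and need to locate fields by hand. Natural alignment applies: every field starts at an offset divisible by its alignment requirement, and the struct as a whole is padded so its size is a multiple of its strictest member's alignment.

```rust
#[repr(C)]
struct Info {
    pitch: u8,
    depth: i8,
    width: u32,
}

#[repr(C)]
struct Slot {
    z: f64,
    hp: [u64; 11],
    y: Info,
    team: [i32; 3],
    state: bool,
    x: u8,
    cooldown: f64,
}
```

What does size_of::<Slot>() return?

128

Info: pitch at 0 (size 1, align 1) → ends 1; depth at 1 (size 1, align 1) → ends 2; pad 2 to align 4 for width; width at 4 (size 4, align 4) → ends 8; total 8 bytes, alignment 4
z at 0 (size 8, align 8) → ends 8
hp at 8 (size 88, align 8) → ends 96
y at 96 (size 8, align 4) → ends 104
team at 104 (size 12, align 4) → ends 116
state at 116 (size 1, align 1) → ends 117
x at 117 (size 1, align 1) → ends 118
pad 2 to align 8 for cooldown
cooldown at 120 (size 8, align 8) → ends 128
total 128 bytes, alignment 8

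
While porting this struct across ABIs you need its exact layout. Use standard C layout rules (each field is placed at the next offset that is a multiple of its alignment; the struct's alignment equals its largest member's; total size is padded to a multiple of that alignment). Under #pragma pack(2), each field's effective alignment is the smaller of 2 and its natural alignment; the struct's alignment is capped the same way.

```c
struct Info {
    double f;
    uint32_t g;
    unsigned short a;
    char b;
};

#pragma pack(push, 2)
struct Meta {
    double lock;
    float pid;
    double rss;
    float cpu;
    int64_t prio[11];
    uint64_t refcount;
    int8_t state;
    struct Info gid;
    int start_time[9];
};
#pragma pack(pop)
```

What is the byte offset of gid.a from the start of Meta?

134

Info: f at 0 (size 8, align 8) → ends 8; g at 8 (size 4, align 4) → ends 12; a at 12 (size 2, align 2) → ends 14; b at 14 (size 1, align 1) → ends 15; tail pad 1 to reach multiple of 8; total 16 bytes, alignment 8
lock at 0 (size 8, align 2) → ends 8
pid at 8 (size 4, align 2) → ends 12
rss at 12 (size 8, align 2) → ends 20
cpu at 20 (size 4, align 2) → ends 24
prio at 24 (size 88, align 2) → ends 112
refcount at 112 (size 8, align 2) → ends 120
state at 120 (size 1, align 1) → ends 121
pad 1 to align 2 for gid
gid at 122 (size 16, align 2) → ends 138
within Info: a at 12
122 + 12 = 134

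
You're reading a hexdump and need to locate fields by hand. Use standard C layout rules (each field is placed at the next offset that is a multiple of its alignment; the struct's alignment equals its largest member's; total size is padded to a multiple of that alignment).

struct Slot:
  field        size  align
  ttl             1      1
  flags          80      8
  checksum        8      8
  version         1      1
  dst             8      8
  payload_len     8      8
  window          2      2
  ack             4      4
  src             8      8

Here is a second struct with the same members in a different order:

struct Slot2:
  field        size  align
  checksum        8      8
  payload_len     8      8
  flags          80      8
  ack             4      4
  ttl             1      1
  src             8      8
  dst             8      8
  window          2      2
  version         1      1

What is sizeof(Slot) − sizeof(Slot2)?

8

0..1  ttl  (1B, 1-aligned)
1..8  -- padding (7B)
8..88  flags  (80B, 8-aligned)
88..96  checksum  (8B, 8-aligned)
96..97  version  (1B, 1-aligned)
97..104  -- padding (7B)
104..112  dst  (8B, 8-aligned)
112..120  payload_len  (8B, 8-aligned)
120..122  window  (2B, 2-aligned)
122..124  -- padding (2B)
124..128  ack  (4B, 4-aligned)
128..136  src  (8B, 8-aligned)
sizeof = 136, alignof = 8
— Slot2 —
0..8  checksum  (8B, 8-aligned)
8..16  payload_len  (8B, 8-aligned)
16..96  flags  (80B, 8-aligned)
96..100  ack  (4B, 4-aligned)
100..101  ttl  (1B, 1-aligned)
101..104  -- padding (3B)
104..112  src  (8B, 8-aligned)
112..120  dst  (8B, 8-aligned)
120..122  window  (2B, 2-aligned)
122..123  version  (1B, 1-aligned)
123..128  -- tail padding (5B)
sizeof = 128, alignof = 8
136 − 128 = 8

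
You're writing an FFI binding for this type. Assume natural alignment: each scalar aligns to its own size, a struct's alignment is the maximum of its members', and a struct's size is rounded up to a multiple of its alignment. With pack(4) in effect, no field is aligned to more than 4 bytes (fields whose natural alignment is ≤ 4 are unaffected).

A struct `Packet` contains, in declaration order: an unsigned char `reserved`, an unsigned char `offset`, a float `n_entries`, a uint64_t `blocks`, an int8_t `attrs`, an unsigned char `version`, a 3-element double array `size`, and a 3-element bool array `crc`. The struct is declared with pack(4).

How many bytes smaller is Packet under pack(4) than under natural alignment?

8

natural layout:
  0..1  reserved  (1B, 1-aligned)
  1..2  offset  (1B, 1-aligned)
  2..4  -- padding (2B)
  4..8  n_entries  (4B, 4-aligned)
  8..16  blocks  (8B, 8-aligned)
  16..17  attrs  (1B, 1-aligned)
  17..18  version  (1B, 1-aligned)
  18..24  -- padding (6B)
  24..48  size  (24B, 8-aligned)
  48..51  crc  (3B, 1-aligned)
  51..56  -- tail padding (5B)
  sizeof = 56, alignof = 8
packed(4) layout:
  0..1  reserved  (1B, 1-aligned)
  1..2  offset  (1B, 1-aligned)
  2..4  -- padding (2B)
  4..8  n_entries  (4B, 4-aligned)
  8..16  blocks  (8B, 4-aligned)
  16..17  attrs  (1B, 1-aligned)
  17..18  version  (1B, 1-aligned)
  18..20  -- padding (2B)
  20..44  size  (24B, 4-aligned)
  44..47  crc  (3B, 1-aligned)
  47..48  -- tail padding (1B)
  sizeof = 48, alignof = 4
56 − 48 = 8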